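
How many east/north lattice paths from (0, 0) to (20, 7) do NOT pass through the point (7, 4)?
Number of paths = 703230

Total paths from (0, 0) to (20, 7): C(27, 20) = 888030. Paths through (7, 4): (paths (0, 0) → (7, 4)) × (paths (7, 4) → (20, 7)) = C(11, 7) · C(16, 13) = 330 · 560 = 184800. Avoidance count = 888030 − 184800 = 703230.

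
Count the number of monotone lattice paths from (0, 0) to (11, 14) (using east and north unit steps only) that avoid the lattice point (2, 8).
Number of paths = 4232175

Total paths from (0, 0) to (11, 14): C(25, 11) = 4457400. Paths through (2, 8): (paths (0, 0) → (2, 8)) × (paths (2, 8) → (11, 14)) = C(10, 2) · C(15, 9) = 45 · 5005 = 225225. Avoidance count = 4457400 − 225225 = 4232175.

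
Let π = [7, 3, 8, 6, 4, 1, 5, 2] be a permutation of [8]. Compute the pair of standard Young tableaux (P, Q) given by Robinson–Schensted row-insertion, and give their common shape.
P = [1, 2, 5] / [3, 4] / [6, 8] / [7];  Q = [1, 3, 7] / [2, 4] / [5, 8] / [6];  common shape = (3, 2, 2, 1)

Row-insert the values π_1, π_2, … into P one at a time, bumping the leftmost entry strictly greater than the inserted value down to the next row. The recording tableau Q records, in position (i, j), the step at which that cell was added to P.
  Insert 7 (step 1): P = [7];  Q = [1]
  Insert 3 (step 2): P = [3] / [7];  Q = [1] / [2]
  Insert 8 (step 3): P = [3, 8] / [7];  Q = [1, 3] / [2]
  Insert 6 (step 4): P = [3, 6] / [7, 8];  Q = [1, 3] / [2, 4]
  Insert 4 (step 5): P = [3, 4] / [6, 8] / [7];  Q = [1, 3] / [2, 4] / [5]
  Insert 1 (step 6): P = [1, 4] / [3, 8] / [6] / [7];  Q = [1, 3] / [2, 4] / [5] / [6]
  Insert 5 (step 7): P = [1, 4, 5] / [3, 8] / [6] / [7];  Q = [1, 3, 7] / [2, 4] / [5] / [6]
  Insert 2 (step 8): P = [1, 2, 5] / [3, 4] / [6, 8] / [7];  Q = [1, 3, 7] / [2, 4] / [5, 8] / [6]
Final shape: (3, 2, 2, 1).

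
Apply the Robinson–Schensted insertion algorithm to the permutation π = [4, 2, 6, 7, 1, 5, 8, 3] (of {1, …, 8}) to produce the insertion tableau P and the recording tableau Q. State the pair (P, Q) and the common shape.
P = [1, 3, 7, 8] / [2, 5] / [4, 6];  Q = [1, 3, 4, 7] / [2, 6] / [5, 8];  common shape = (4, 2, 2)

Row-insert the values π_1, π_2, … into P one at a time, bumping the leftmost entry strictly greater than the inserted value down to the next row. The recording tableau Q records, in position (i, j), the step at which that cell was added to P.
  Insert 4 (step 1): P = [4];  Q = [1]
  Insert 2 (step 2): P = [2] / [4];  Q = [1] / [2]
  Insert 6 (step 3): P = [2, 6] / [4];  Q = [1, 3] / [2]
  Insert 7 (step 4): P = [2, 6, 7] / [4];  Q = [1, 3, 4] / [2]
  Insert 1 (step 5): P = [1, 6, 7] / [2] / [4];  Q = [1, 3, 4] / [2] / [5]
  Insert 5 (step 6): P = [1, 5, 7] / [2, 6] / [4];  Q = [1, 3, 4] / [2, 6] / [5]
  Insert 8 (step 7): P = [1, 5, 7, 8] / [2, 6] / [4];  Q = [1, 3, 4, 7] / [2, 6] / [5]
  Insert 3 (step 8): P = [1, 3, 7, 8] / [2, 5] / [4, 6];  Q = [1, 3, 4, 7] / [2, 6] / [5, 8]
Final shape: (4, 2, 2).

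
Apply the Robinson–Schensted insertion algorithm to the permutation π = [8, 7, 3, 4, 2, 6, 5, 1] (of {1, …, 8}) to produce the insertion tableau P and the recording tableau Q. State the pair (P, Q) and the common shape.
P = [1, 4, 5] / [2, 6] / [3] / [7] / [8];  Q = [1, 4, 6] / [2, 7] / [3] / [5] / [8];  common shape = (3, 2, 1, 1, 1)

Row-insert the values π_1, π_2, … into P one at a time, bumping the leftmost entry strictly greater than the inserted value down to the next row. The recording tableau Q records, in position (i, j), the step at which that cell was added to P.
  Insert 8 (step 1): P = [8];  Q = [1]
  Insert 7 (step 2): P = [7] / [8];  Q = [1] / [2]
  Insert 3 (step 3): P = [3] / [7] / [8];  Q = [1] / [2] / [3]
  Insert 4 (step 4): P = [3, 4] / [7] / [8];  Q = [1, 4] / [2] / [3]
  Insert 2 (step 5): P = [2, 4] / [3] / [7] / [8];  Q = [1, 4] / [2] / [3] / [5]
  Insert 6 (step 6): P = [2, 4, 6] / [3] / [7] / [8];  Q = [1, 4, 6] / [2] / [3] / [5]
  Insert 5 (step 7): P = [2, 4, 5] / [3, 6] / [7] / [8];  Q = [1, 4, 6] / [2, 7] / [3] / [5]
  Insert 1 (step 8): P = [1, 4, 5] / [2, 6] / [3] / [7] / [8];  Q = [1, 4, 6] / [2, 7] / [3] / [5] / [8]
Final shape: (3, 2, 1, 1, 1).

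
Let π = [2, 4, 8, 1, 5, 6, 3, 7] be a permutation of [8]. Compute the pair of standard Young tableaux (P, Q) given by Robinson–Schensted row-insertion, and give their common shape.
P = [1, 3, 5, 6, 7] / [2, 4] / [8];  Q = [1, 2, 3, 6, 8] / [4, 5] / [7];  common shape = (5, 2, 1)

Row-insert the values π_1, π_2, … into P one at a time, bumping the leftmost entry strictly greater than the inserted value down to the next row. The recording tableau Q records, in position (i, j), the step at which that cell was added to P.
  Insert 2 (step 1): P = [2];  Q = [1]
  Insert 4 (step 2): P = [2, 4];  Q = [1, 2]
  Insert 8 (step 3): P = [2, 4, 8];  Q = [1, 2, 3]
  Insert 1 (step 4): P = [1, 4, 8] / [2];  Q = [1, 2, 3] / [4]
  Insert 5 (step 5): P = [1, 4, 5] / [2, 8];  Q = [1, 2, 3] / [4, 5]
  Insert 6 (step 6): P = [1, 4, 5, 6] / [2, 8];  Q = [1, 2, 3, 6] / [4, 5]
  Insert 3 (step 7): P = [1, 3, 5, 6] / [2, 4] / [8];  Q = [1, 2, 3, 6] / [4, 5] / [7]
  Insert 7 (step 8): P = [1, 3, 5, 6, 7] / [2, 4] / [8];  Q = [1, 2, 3, 6, 8] / [4, 5] / [7]
Final shape: (5, 2, 1).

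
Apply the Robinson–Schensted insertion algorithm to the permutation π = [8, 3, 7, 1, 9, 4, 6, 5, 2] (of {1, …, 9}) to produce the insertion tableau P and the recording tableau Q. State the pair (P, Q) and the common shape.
P = [1, 2, 5] / [3, 4, 9] / [6] / [7] / [8];  Q = [1, 3, 5] / [2, 6, 7] / [4] / [8] / [9];  common shape = (3, 3, 1, 1, 1)

Row-insert the values π_1, π_2, … into P one at a time, bumping the leftmost entry strictly greater than the inserted value down to the next row. The recording tableau Q records, in position (i, j), the step at which that cell was added to P.
  Insert 8 (step 1): P = [8];  Q = [1]
  Insert 3 (step 2): P = [3] / [8];  Q = [1] / [2]
  Insert 7 (step 3): P = [3, 7] / [8];  Q = [1, 3] / [2]
  Insert 1 (step 4): P = [1, 7] / [3] / [8];  Q = [1, 3] / [2] / [4]
  Insert 9 (step 5): P = [1, 7, 9] / [3] / [8];  Q = [1, 3, 5] / [2] / [4]
  Insert 4 (step 6): P = [1, 4, 9] / [3, 7] / [8];  Q = [1, 3, 5] / [2, 6] / [4]
  Insert 6 (step 7): P = [1, 4, 6] / [3, 7, 9] / [8];  Q = [1, 3, 5] / [2, 6, 7] / [4]
  Insert 5 (step 8): P = [1, 4, 5] / [3, 6, 9] / [7] / [8];  Q = [1, 3, 5] / [2, 6, 7] / [4] / [8]
  Insert 2 (step 9): P = [1, 2, 5] / [3, 4, 9] / [6] / [7] / [8];  Q = [1, 3, 5] / [2, 6, 7] / [4] / [8] / [9]
Final shape: (3, 3, 1, 1, 1).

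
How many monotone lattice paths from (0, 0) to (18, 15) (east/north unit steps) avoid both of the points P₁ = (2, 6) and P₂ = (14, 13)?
Number of paths = 700243480

Inclusion–exclusion. Total paths: C(33, 18) = 1037158320. Through P₁: C(8, 2)·C(25, 16) = 57203300. Through P₂: C(27, 14)·C(6, 4) = 300874500. Since P₁ is strictly southwest of P₂, a monotone path through both must visit P₁ then P₂; paths through both = C(8, 2)·C(19, 12)·C(6, 4) = 21162960. Avoid both = 1037158320 − 57203300 − 300874500 + 21162960 = 700243480.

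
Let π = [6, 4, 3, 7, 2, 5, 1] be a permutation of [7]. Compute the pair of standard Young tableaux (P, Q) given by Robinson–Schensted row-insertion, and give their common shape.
P = [1, 5] / [2, 7] / [3] / [4] / [6];  Q = [1, 4] / [2, 6] / [3] / [5] / [7];  common shape = (2, 2, 1, 1, 1)

Row-insert the values π_1, π_2, … into P one at a time, bumping the leftmost entry strictly greater than the inserted value down to the next row. The recording tableau Q records, in position (i, j), the step at which that cell was added to P.
  Insert 6 (step 1): P = [6];  Q = [1]
  Insert 4 (step 2): P = [4] / [6];  Q = [1] / [2]
  Insert 3 (step 3): P = [3] / [4] / [6];  Q = [1] / [2] / [3]
  Insert 7 (step 4): P = [3, 7] / [4] / [6];  Q = [1, 4] / [2] / [3]
  Insert 2 (step 5): P = [2, 7] / [3] / [4] / [6];  Q = [1, 4] / [2] / [3] / [5]
  Insert 5 (step 6): P = [2, 5] / [3, 7] / [4] / [6];  Q = [1, 4] / [2, 6] / [3] / [5]
  Insert 1 (step 7): P = [1, 5] / [2, 7] / [3] / [4] / [6];  Q = [1, 4] / [2, 6] / [3] / [5] / [7]
Final shape: (2, 2, 1, 1, 1).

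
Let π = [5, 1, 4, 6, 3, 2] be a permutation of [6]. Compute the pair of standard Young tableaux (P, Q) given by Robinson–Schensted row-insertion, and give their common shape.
P = [1, 2, 6] / [3] / [4] / [5];  Q = [1, 3, 4] / [2] / [5] / [6];  common shape = (3, 1, 1, 1)

Row-insert the values π_1, π_2, … into P one at a time, bumping the leftmost entry strictly greater than the inserted value down to the next row. The recording tableau Q records, in position (i, j), the step at which that cell was added to P.
  Insert 5 (step 1): P = [5];  Q = [1]
  Insert 1 (step 2): P = [1] / [5];  Q = [1] / [2]
  Insert 4 (step 3): P = [1, 4] / [5];  Q = [1, 3] / [2]
  Insert 6 (step 4): P = [1, 4, 6] / [5];  Q = [1, 3, 4] / [2]
  Insert 3 (step 5): P = [1, 3, 6] / [4] / [5];  Q = [1, 3, 4] / [2] / [5]
  Insert 2 (step 6): P = [1, 2, 6] / [3] / [4] / [5];  Q = [1, 3, 4] / [2] / [5] / [6]
Final shape: (3, 1, 1, 1).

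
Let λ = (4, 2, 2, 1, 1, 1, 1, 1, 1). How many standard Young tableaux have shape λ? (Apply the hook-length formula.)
# SYT of shape (4, 2, 2, 1, 1, 1, 1, 1, 1) = 7007

Hook-length formula: f^λ = n! / Π hook(c), product over all cells c of the Young diagram. For λ = (4, 2, 2, 1, 1, 1, 1, 1, 1), n = 14 boxes. Hook lengths by row (left-to-right, top-to-bottom): [12, 5, 2, 1]; [9, 2]; [8, 1]; [6]; [5]; [4]; [3]; [2]; [1]. Product of hooks = 12441600. So f^λ = 14! / 12441600 = 87178291200 / 12441600 = 7007.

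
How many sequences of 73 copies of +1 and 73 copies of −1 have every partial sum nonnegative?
C_73 = 79463489365077377841208237632349268884500

These ballot sequences are counted by the Catalan number C_n = (1/(n + 1)) · C(2n, n). For n = 73: C_73 = (1/74) · C(146, 73) = 5880298213015725960249409584793845897453000/74 = 79463489365077377841208237632349268884500.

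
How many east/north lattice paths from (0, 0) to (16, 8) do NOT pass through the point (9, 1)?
Number of paths = 701151

Total paths from (0, 0) to (16, 8): C(24, 16) = 735471. Paths through (9, 1): (paths (0, 0) → (9, 1)) × (paths (9, 1) → (16, 8)) = C(10, 9) · C(14, 7) = 10 · 3432 = 34320. Avoidance count = 735471 − 34320 = 701151.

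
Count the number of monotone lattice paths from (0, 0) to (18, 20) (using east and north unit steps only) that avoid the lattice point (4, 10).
Number of paths = 31614783354

Total paths from (0, 0) to (18, 20): C(38, 18) = 33578000610. Paths through (4, 10): (paths (0, 0) → (4, 10)) × (paths (4, 10) → (18, 20)) = C(14, 4) · C(24, 14) = 1001 · 1961256 = 1963217256. Avoidance count = 33578000610 − 1963217256 = 31614783354.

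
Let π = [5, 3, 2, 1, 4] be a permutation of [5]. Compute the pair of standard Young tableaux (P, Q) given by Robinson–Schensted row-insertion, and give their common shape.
P = [1, 4] / [2] / [3] / [5];  Q = [1, 5] / [2] / [3] / [4];  common shape = (2, 1, 1, 1)

Row-insert the values π_1, π_2, … into P one at a time, bumping the leftmost entry strictly greater than the inserted value down to the next row. The recording tableau Q records, in position (i, j), the step at which that cell was added to P.
  Insert 5 (step 1): P = [5];  Q = [1]
  Insert 3 (step 2): P = [3] / [5];  Q = [1] / [2]
  Insert 2 (step 3): P = [2] / [3] / [5];  Q = [1] / [2] / [3]
  Insert 1 (step 4): P = [1] / [2] / [3] / [5];  Q = [1] / [2] / [3] / [4]
  Insert 4 (step 5): P = [1, 4] / [2] / [3] / [5];  Q = [1, 5] / [2] / [3] / [4]
Final shape: (2, 1, 1, 1).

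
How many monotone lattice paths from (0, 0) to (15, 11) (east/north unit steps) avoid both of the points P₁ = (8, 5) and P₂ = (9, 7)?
Number of paths = 3926078

Inclusion–exclusion. Total paths: C(26, 15) = 7726160. Through P₁: C(13, 8)·C(13, 7) = 2208492. Through P₂: C(16, 9)·C(10, 6) = 2402400. Since P₁ is strictly southwest of P₂, a monotone path through both must visit P₁ then P₂; paths through both = C(13, 8)·C(3, 1)·C(10, 6) = 810810. Avoid both = 7726160 − 2208492 − 2402400 + 810810 = 3926078.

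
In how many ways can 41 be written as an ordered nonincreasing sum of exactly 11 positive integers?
p(41, 11 parts) = 4035

Partitions of n into exactly k parts are in bijection with partitions of n − k into at most k parts (subtract 1 from each part). So p(41, exactly 11) = p(30, parts ≤ 11). Computing via the recurrence p(m, j) = p(m, j−1) + p(m−j, j) gives 4035.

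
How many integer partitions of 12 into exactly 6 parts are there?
p(12, 6 parts) = 11

Partitions of n into exactly k parts ↔ partitions of n − k into at most k parts (subtract 1 from each part). For n = 12, k = 6, the partitions are: 7+1+1+1+1+1, 6+2+1+1+1+1, 5+3+1+1+1+1, 5+2+2+1+1+1, 4+4+1+1+1+1, 4+3+2+1+1+1, 4+2+2+2+1+1, 3+3+3+1+1+1, 3+3+2+2+1+1, 3+2+2+2+2+1, 2+2+2+2+2+2. Count = 11.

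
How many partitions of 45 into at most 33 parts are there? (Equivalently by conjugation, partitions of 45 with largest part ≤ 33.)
p(45, parts ≤ 33) = 88939

Use the recurrence p(n, m) = p(n, m−1) + p(n−m, m): either the largest part is < m (count p(n, m−1)) or the largest part is exactly m (remove one copy of m, count p(n−m, m)). With p(0, ·) = 1 this gives p(45, parts ≤ 33) = 88939. (By conjugating Young diagrams, this also counts partitions of 45 into at most 33 parts.)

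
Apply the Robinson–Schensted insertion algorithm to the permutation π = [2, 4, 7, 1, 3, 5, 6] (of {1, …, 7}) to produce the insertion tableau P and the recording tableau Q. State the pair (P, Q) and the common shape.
P = [1, 3, 5, 6] / [2, 4, 7];  Q = [1, 2, 3, 7] / [4, 5, 6];  common shape = (4, 3)

Row-insert the values π_1, π_2, … into P one at a time, bumping the leftmost entry strictly greater than the inserted value down to the next row. The recording tableau Q records, in position (i, j), the step at which that cell was added to P.
  Insert 2 (step 1): P = [2];  Q = [1]
  Insert 4 (step 2): P = [2, 4];  Q = [1, 2]
  Insert 7 (step 3): P = [2, 4, 7];  Q = [1, 2, 3]
  Insert 1 (step 4): P = [1, 4, 7] / [2];  Q = [1, 2, 3] / [4]
  Insert 3 (step 5): P = [1, 3, 7] / [2, 4];  Q = [1, 2, 3] / [4, 5]
  Insert 5 (step 6): P = [1, 3, 5] / [2, 4, 7];  Q = [1, 2, 3] / [4, 5, 6]
  Insert 6 (step 7): P = [1, 3, 5, 6] / [2, 4, 7];  Q = [1, 2, 3, 7] / [4, 5, 6]
Final shape: (4, 3).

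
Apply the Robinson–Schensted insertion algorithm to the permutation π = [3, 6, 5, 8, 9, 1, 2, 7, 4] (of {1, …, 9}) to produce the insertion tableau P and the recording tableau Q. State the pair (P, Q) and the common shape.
P = [1, 2, 4, 9] / [3, 5, 7] / [6, 8];  Q = [1, 2, 4, 5] / [3, 7, 8] / [6, 9];  common shape = (4, 3, 2)

Row-insert the values π_1, π_2, … into P one at a time, bumping the leftmost entry strictly greater than the inserted value down to the next row. The recording tableau Q records, in position (i, j), the step at which that cell was added to P.
  Insert 3 (step 1): P = [3];  Q = [1]
  Insert 6 (step 2): P = [3, 6];  Q = [1, 2]
  Insert 5 (step 3): P = [3, 5] / [6];  Q = [1, 2] / [3]
  Insert 8 (step 4): P = [3, 5, 8] / [6];  Q = [1, 2, 4] / [3]
  Insert 9 (step 5): P = [3, 5, 8, 9] / [6];  Q = [1, 2, 4, 5] / [3]
  Insert 1 (step 6): P = [1, 5, 8, 9] / [3] / [6];  Q = [1, 2, 4, 5] / [3] / [6]
  Insert 2 (step 7): P = [1, 2, 8, 9] / [3, 5] / [6];  Q = [1, 2, 4, 5] / [3, 7] / [6]
  Insert 7 (step 8): P = [1, 2, 7, 9] / [3, 5, 8] / [6];  Q = [1, 2, 4, 5] / [3, 7, 8] / [6]
  Insert 4 (step 9): P = [1, 2, 4, 9] / [3, 5, 7] / [6, 8];  Q = [1, 2, 4, 5] / [3, 7, 8] / [6, 9]
Final shape: (4, 3, 2).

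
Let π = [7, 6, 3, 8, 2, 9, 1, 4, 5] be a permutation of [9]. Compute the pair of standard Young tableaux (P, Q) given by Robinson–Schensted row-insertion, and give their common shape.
P = [1, 4, 5] / [2, 8, 9] / [3] / [6] / [7];  Q = [1, 4, 6] / [2, 8, 9] / [3] / [5] / [7];  common shape = (3, 3, 1, 1, 1)

Row-insert the values π_1, π_2, … into P one at a time, bumping the leftmost entry strictly greater than the inserted value down to the next row. The recording tableau Q records, in position (i, j), the step at which that cell was added to P.
  Insert 7 (step 1): P = [7];  Q = [1]
  Insert 6 (step 2): P = [6] / [7];  Q = [1] / [2]
  Insert 3 (step 3): P = [3] / [6] / [7];  Q = [1] / [2] / [3]
  Insert 8 (step 4): P = [3, 8] / [6] / [7];  Q = [1, 4] / [2] / [3]
  Insert 2 (step 5): P = [2, 8] / [3] / [6] / [7];  Q = [1, 4] / [2] / [3] / [5]
  Insert 9 (step 6): P = [2, 8, 9] / [3] / [6] / [7];  Q = [1, 4, 6] / [2] / [3] / [5]
  Insert 1 (step 7): P = [1, 8, 9] / [2] / [3] / [6] / [7];  Q = [1, 4, 6] / [2] / [3] / [5] / [7]
  Insert 4 (step 8): P = [1, 4, 9] / [2, 8] / [3] / [6] / [7];  Q = [1, 4, 6] / [2, 8] / [3] / [5] / [7]
  Insert 5 (step 9): P = [1, 4, 5] / [2, 8, 9] / [3] / [6] / [7];  Q = [1, 4, 6] / [2, 8, 9] / [3] / [5] / [7]
Final shape: (3, 3, 1, 1, 1).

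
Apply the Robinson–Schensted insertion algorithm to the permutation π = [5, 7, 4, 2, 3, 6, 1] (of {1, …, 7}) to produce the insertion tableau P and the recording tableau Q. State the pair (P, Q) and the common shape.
P = [1, 3, 6] / [2, 7] / [4] / [5];  Q = [1, 2, 6] / [3, 5] / [4] / [7];  common shape = (3, 2, 1, 1)

Row-insert the values π_1, π_2, … into P one at a time, bumping the leftmost entry strictly greater than the inserted value down to the next row. The recording tableau Q records, in position (i, j), the step at which that cell was added to P.
  Insert 5 (step 1): P = [5];  Q = [1]
  Insert 7 (step 2): P = [5, 7];  Q = [1, 2]
  Insert 4 (step 3): P = [4, 7] / [5];  Q = [1, 2] / [3]
  Insert 2 (step 4): P = [2, 7] / [4] / [5];  Q = [1, 2] / [3] / [4]
  Insert 3 (step 5): P = [2, 3] / [4, 7] / [5];  Q = [1, 2] / [3, 5] / [4]
  Insert 6 (step 6): P = [2, 3, 6] / [4, 7] / [5];  Q = [1, 2, 6] / [3, 5] / [4]
  Insert 1 (step 7): P = [1, 3, 6] / [2, 7] / [4] / [5];  Q = [1, 2, 6] / [3, 5] / [4] / [7]
Final shape: (3, 2, 1, 1).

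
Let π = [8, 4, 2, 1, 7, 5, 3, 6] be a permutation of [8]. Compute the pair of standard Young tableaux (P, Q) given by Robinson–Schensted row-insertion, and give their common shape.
P = [1, 3, 6] / [2, 5] / [4, 7] / [8];  Q = [1, 5, 8] / [2, 6] / [3, 7] / [4];  common shape = (3, 2, 2, 1)

Row-insert the values π_1, π_2, … into P one at a time, bumping the leftmost entry strictly greater than the inserted value down to the next row. The recording tableau Q records, in position (i, j), the step at which that cell was added to P.
  Insert 8 (step 1): P = [8];  Q = [1]
  Insert 4 (step 2): P = [4] / [8];  Q = [1] / [2]
  Insert 2 (step 3): P = [2] / [4] / [8];  Q = [1] / [2] / [3]
  Insert 1 (step 4): P = [1] / [2] / [4] / [8];  Q = [1] / [2] / [3] / [4]
  Insert 7 (step 5): P = [1, 7] / [2] / [4] / [8];  Q = [1, 5] / [2] / [3] / [4]
  Insert 5 (step 6): P = [1, 5] / [2, 7] / [4] / [8];  Q = [1, 5] / [2, 6] / [3] / [4]
  Insert 3 (step 7): P = [1, 3] / [2, 5] / [4, 7] / [8];  Q = [1, 5] / [2, 6] / [3, 7] / [4]
  Insert 6 (step 8): P = [1, 3, 6] / [2, 5] / [4, 7] / [8];  Q = [1, 5, 8] / [2, 6] / [3, 7] / [4]
Final shape: (3, 2, 2, 1).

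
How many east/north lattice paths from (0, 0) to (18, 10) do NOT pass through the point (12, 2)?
Number of paths = 12849837

Total paths from (0, 0) to (18, 10): C(28, 18) = 13123110. Paths through (12, 2): (paths (0, 0) → (12, 2)) × (paths (12, 2) → (18, 10)) = C(14, 12) · C(14, 6) = 91 · 3003 = 273273. Avoidance count = 13123110 − 273273 = 12849837.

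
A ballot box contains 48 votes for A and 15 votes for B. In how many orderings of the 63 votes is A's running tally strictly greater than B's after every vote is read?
Strict-lead orderings = 63973765569945

Total orderings of the 63 votes with 48 for A: C(63, 48) = 122131734269895. By the Bertrand ballot formula (Cycle Lemma / reflection principle), the number of orderings in which A is strictly ahead of B throughout is (p − q)/(p + q) · C(p + q, p) = (48 − 15)/(48 + 15) · 122131734269895 = 63973765569945.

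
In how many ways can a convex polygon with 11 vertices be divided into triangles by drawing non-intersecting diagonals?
C_9 = 4862

These polygon triangulations are counted by the Catalan number C_n = (1/(n + 1)) · C(2n, n). For n = 9: C_9 = (1/10) · C(18, 9) = 48620/10 = 4862.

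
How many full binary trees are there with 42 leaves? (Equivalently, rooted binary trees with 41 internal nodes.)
C_41 = 10113918591637898134020

These full binary trees are counted by the Catalan number C_n = (1/(n + 1)) · C(2n, n). For n = 41: C_41 = (1/42) · C(82, 41) = 424784580848791721628840/42 = 10113918591637898134020.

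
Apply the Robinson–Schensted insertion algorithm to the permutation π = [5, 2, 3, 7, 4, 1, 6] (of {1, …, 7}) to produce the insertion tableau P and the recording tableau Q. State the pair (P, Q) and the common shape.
P = [1, 3, 4, 6] / [2, 7] / [5];  Q = [1, 3, 4, 7] / [2, 5] / [6];  common shape = (4, 2, 1)

Row-insert the values π_1, π_2, … into P one at a time, bumping the leftmost entry strictly greater than the inserted value down to the next row. The recording tableau Q records, in position (i, j), the step at which that cell was added to P.
  Insert 5 (step 1): P = [5];  Q = [1]
  Insert 2 (step 2): P = [2] / [5];  Q = [1] / [2]
  Insert 3 (step 3): P = [2, 3] / [5];  Q = [1, 3] / [2]
  Insert 7 (step 4): P = [2, 3, 7] / [5];  Q = [1, 3, 4] / [2]
  Insert 4 (step 5): P = [2, 3, 4] / [5, 7];  Q = [1, 3, 4] / [2, 5]
  Insert 1 (step 6): P = [1, 3, 4] / [2, 7] / [5];  Q = [1, 3, 4] / [2, 5] / [6]
  Insert 6 (step 7): P = [1, 3, 4, 6] / [2, 7] / [5];  Q = [1, 3, 4, 7] / [2, 5] / [6]
Final shape: (4, 2, 1).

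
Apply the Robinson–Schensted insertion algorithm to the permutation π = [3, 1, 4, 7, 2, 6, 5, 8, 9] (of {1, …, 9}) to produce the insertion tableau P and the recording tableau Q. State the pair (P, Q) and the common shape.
P = [1, 2, 5, 8, 9] / [3, 4, 6] / [7];  Q = [1, 3, 4, 8, 9] / [2, 5, 6] / [7];  common shape = (5, 3, 1)

Row-insert the values π_1, π_2, … into P one at a time, bumping the leftmost entry strictly greater than the inserted value down to the next row. The recording tableau Q records, in position (i, j), the step at which that cell was added to P.
  Insert 3 (step 1): P = [3];  Q = [1]
  Insert 1 (step 2): P = [1] / [3];  Q = [1] / [2]
  Insert 4 (step 3): P = [1, 4] / [3];  Q = [1, 3] / [2]
  Insert 7 (step 4): P = [1, 4, 7] / [3];  Q = [1, 3, 4] / [2]
  Insert 2 (step 5): P = [1, 2, 7] / [3, 4];  Q = [1, 3, 4] / [2, 5]
  Insert 6 (step 6): P = [1, 2, 6] / [3, 4, 7];  Q = [1, 3, 4] / [2, 5, 6]
  Insert 5 (step 7): P = [1, 2, 5] / [3, 4, 6] / [7];  Q = [1, 3, 4] / [2, 5, 6] / [7]
  Insert 8 (step 8): P = [1, 2, 5, 8] / [3, 4, 6] / [7];  Q = [1, 3, 4, 8] / [2, 5, 6] / [7]
  Insert 9 (step 9): P = [1, 2, 5, 8, 9] / [3, 4, 6] / [7];  Q = [1, 3, 4, 8, 9] / [2, 5, 6] / [7]
Final shape: (5, 3, 1).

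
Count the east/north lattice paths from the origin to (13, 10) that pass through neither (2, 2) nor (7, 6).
Number of paths = 488974

Inclusion–exclusion. Total paths: C(23, 13) = 1144066. Through P₁: C(4, 2)·C(19, 11) = 453492. Through P₂: C(13, 7)·C(10, 6) = 360360. Since P₁ is strictly southwest of P₂, a monotone path through both must visit P₁ then P₂; paths through both = C(4, 2)·C(9, 5)·C(10, 6) = 158760. Avoid both = 1144066 − 453492 − 360360 + 158760 = 488974.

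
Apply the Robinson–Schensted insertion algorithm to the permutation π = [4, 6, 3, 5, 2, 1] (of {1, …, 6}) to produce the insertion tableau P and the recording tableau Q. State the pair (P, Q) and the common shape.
P = [1, 5] / [2, 6] / [3] / [4];  Q = [1, 2] / [3, 4] / [5] / [6];  common shape = (2, 2, 1, 1)

Row-insert the values π_1, π_2, … into P one at a time, bumping the leftmost entry strictly greater than the inserted value down to the next row. The recording tableau Q records, in position (i, j), the step at which that cell was added to P.
  Insert 4 (step 1): P = [4];  Q = [1]
  Insert 6 (step 2): P = [4, 6];  Q = [1, 2]
  Insert 3 (step 3): P = [3, 6] / [4];  Q = [1, 2] / [3]
  Insert 5 (step 4): P = [3, 5] / [4, 6];  Q = [1, 2] / [3, 4]
  Insert 2 (step 5): P = [2, 5] / [3, 6] / [4];  Q = [1, 2] / [3, 4] / [5]
  Insert 1 (step 6): P = [1, 5] / [2, 6] / [3] / [4];  Q = [1, 2] / [3, 4] / [5] / [6]
Final shape: (2, 2, 1, 1).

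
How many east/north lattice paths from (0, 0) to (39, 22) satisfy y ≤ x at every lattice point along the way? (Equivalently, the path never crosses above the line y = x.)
Number of paths = 9962435643667605

By the reflection principle (André's argument), the number of monotone paths to (39, 22) with n ≤ m that never go above y = x is C(61, 39) − C(61, 40) = 22138745874816900 − 12176310231149295 = 9962435643667605.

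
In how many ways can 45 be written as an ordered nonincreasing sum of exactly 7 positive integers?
p(45, 7 parts) = 5102

Partitions of n into exactly k parts are in bijection with partitions of n − k into at most k parts (subtract 1 from each part). So p(45, exactly 7) = p(38, parts ≤ 7). Computing via the recurrence p(m, j) = p(m, j−1) + p(m−j, j) gives 5102.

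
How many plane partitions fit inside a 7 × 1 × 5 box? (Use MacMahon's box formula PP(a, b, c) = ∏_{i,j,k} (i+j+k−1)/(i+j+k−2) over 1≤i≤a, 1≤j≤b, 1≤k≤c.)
PP(7, 1, 5) = 792

Evaluate the triple product over i = 1..7, j = 1..1, k = 1..5. The factors are (2/1) · (3/2) · (4/3) · (5/4) · (6/5) · (3/2) · (4/3) · (5/4) · … (35 factors total). The numerators and denominators telescope so the product is an integer; carrying out the multiplication exactly gives PP(7, 1, 5) = 792.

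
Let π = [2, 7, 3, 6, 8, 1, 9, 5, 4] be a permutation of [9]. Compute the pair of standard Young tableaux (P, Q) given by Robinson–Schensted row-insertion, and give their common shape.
P = [1, 3, 4, 8, 9] / [2, 5] / [6] / [7];  Q = [1, 2, 4, 5, 7] / [3, 8] / [6] / [9];  common shape = (5, 2, 1, 1)

Row-insert the values π_1, π_2, … into P one at a time, bumping the leftmost entry strictly greater than the inserted value down to the next row. The recording tableau Q records, in position (i, j), the step at which that cell was added to P.
  Insert 2 (step 1): P = [2];  Q = [1]
  Insert 7 (step 2): P = [2, 7];  Q = [1, 2]
  Insert 3 (step 3): P = [2, 3] / [7];  Q = [1, 2] / [3]
  Insert 6 (step 4): P = [2, 3, 6] / [7];  Q = [1, 2, 4] / [3]
  Insert 8 (step 5): P = [2, 3, 6, 8] / [7];  Q = [1, 2, 4, 5] / [3]
  Insert 1 (step 6): P = [1, 3, 6, 8] / [2] / [7];  Q = [1, 2, 4, 5] / [3] / [6]
  Insert 9 (step 7): P = [1, 3, 6, 8, 9] / [2] / [7];  Q = [1, 2, 4, 5, 7] / [3] / [6]
  Insert 5 (step 8): P = [1, 3, 5, 8, 9] / [2, 6] / [7];  Q = [1, 2, 4, 5, 7] / [3, 8] / [6]
  Insert 4 (step 9): P = [1, 3, 4, 8, 9] / [2, 5] / [6] / [7];  Q = [1, 2, 4, 5, 7] / [3, 8] / [6] / [9]
Final shape: (5, 2, 1, 1).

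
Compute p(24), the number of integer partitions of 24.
p(24) = 1575

Compute p(n) via the recurrence p(n, m) = p(n, m−1) + p(n−m, m), where p(n, m) counts partitions of n with all parts ≤ m and p(n) = p(n, n). The base cases are p(0, m) = 1 and p(n, 0) = 0 for n > 0. Filling the table yields p(24) = 1575. (Euler's pentagonal recurrence is an alternative.)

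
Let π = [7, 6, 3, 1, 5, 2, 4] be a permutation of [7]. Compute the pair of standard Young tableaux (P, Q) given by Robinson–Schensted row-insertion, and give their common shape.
P = [1, 2, 4] / [3, 5] / [6] / [7];  Q = [1, 5, 7] / [2, 6] / [3] / [4];  common shape = (3, 2, 1, 1)

Row-insert the values π_1, π_2, … into P one at a time, bumping the leftmost entry strictly greater than the inserted value down to the next row. The recording tableau Q records, in position (i, j), the step at which that cell was added to P.
  Insert 7 (step 1): P = [7];  Q = [1]
  Insert 6 (step 2): P = [6] / [7];  Q = [1] / [2]
  Insert 3 (step 3): P = [3] / [6] / [7];  Q = [1] / [2] / [3]
  Insert 1 (step 4): P = [1] / [3] / [6] / [7];  Q = [1] / [2] / [3] / [4]
  Insert 5 (step 5): P = [1, 5] / [3] / [6] / [7];  Q = [1, 5] / [2] / [3] / [4]
  Insert 2 (step 6): P = [1, 2] / [3, 5] / [6] / [7];  Q = [1, 5] / [2, 6] / [3] / [4]
  Insert 4 (step 7): P = [1, 2, 4] / [3, 5] / [6] / [7];  Q = [1, 5, 7] / [2, 6] / [3] / [4]
Final shape: (3, 2, 1, 1).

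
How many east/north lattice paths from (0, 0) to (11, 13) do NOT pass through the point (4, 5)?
Number of paths = 1685334

Total paths from (0, 0) to (11, 13): C(24, 11) = 2496144. Paths through (4, 5): (paths (0, 0) → (4, 5)) × (paths (4, 5) → (11, 13)) = C(9, 4) · C(15, 7) = 126 · 6435 = 810810. Avoidance count = 2496144 − 810810 = 1685334.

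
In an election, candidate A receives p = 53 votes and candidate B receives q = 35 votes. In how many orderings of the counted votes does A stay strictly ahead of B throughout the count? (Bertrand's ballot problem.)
Strict-lead orderings = 858887330974655428954908

Total orderings of the 88 votes with 53 for A: C(88, 53) = 4199004729209426541557328. By the Bertrand ballot formula (Cycle Lemma / reflection principle), the number of orderings in which A is strictly ahead of B throughout is (p − q)/(p + q) · C(p + q, p) = (53 − 35)/(53 + 35) · 4199004729209426541557328 = 858887330974655428954908.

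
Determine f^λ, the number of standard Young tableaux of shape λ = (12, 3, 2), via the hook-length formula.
# SYT of shape (12, 3, 2) = 20400

Hook-length formula: f^λ = n! / Π hook(c), product over all cells c of the Young diagram. For λ = (12, 3, 2), n = 17 boxes. Hook lengths by row (left-to-right, top-to-bottom): [14, 13, 11, 9, 8, 7, 6, 5, 4, 3, 2, 1]; [4, 3, 1]; [2, 1]. Product of hooks = 17435658240. So f^λ = 17! / 17435658240 = 355687428096000 / 17435658240 = 20400.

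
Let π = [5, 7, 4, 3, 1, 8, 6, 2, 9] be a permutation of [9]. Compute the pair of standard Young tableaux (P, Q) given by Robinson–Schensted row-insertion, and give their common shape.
P = [1, 2, 8, 9] / [3, 6] / [4, 7] / [5];  Q = [1, 2, 6, 9] / [3, 7] / [4, 8] / [5];  common shape = (4, 2, 2, 1)

Row-insert the values π_1, π_2, … into P one at a time, bumping the leftmost entry strictly greater than the inserted value down to the next row. The recording tableau Q records, in position (i, j), the step at which that cell was added to P.
  Insert 5 (step 1): P = [5];  Q = [1]
  Insert 7 (step 2): P = [5, 7];  Q = [1, 2]
  Insert 4 (step 3): P = [4, 7] / [5];  Q = [1, 2] / [3]
  Insert 3 (step 4): P = [3, 7] / [4] / [5];  Q = [1, 2] / [3] / [4]
  Insert 1 (step 5): P = [1, 7] / [3] / [4] / [5];  Q = [1, 2] / [3] / [4] / [5]
  Insert 8 (step 6): P = [1, 7, 8] / [3] / [4] / [5];  Q = [1, 2, 6] / [3] / [4] / [5]
  Insert 6 (step 7): P = [1, 6, 8] / [3, 7] / [4] / [5];  Q = [1, 2, 6] / [3, 7] / [4] / [5]
  Insert 2 (step 8): P = [1, 2, 8] / [3, 6] / [4, 7] / [5];  Q = [1, 2, 6] / [3, 7] / [4, 8] / [5]
  Insert 9 (step 9): P = [1, 2, 8, 9] / [3, 6] / [4, 7] / [5];  Q = [1, 2, 6, 9] / [3, 7] / [4, 8] / [5]
Final shape: (4, 2, 2, 1).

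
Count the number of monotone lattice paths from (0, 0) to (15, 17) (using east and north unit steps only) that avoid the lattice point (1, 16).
Number of paths = 565722465

Total paths from (0, 0) to (15, 17): C(32, 15) = 565722720. Paths through (1, 16): (paths (0, 0) → (1, 16)) × (paths (1, 16) → (15, 17)) = C(17, 1) · C(15, 14) = 17 · 15 = 255. Avoidance count = 565722720 − 255 = 565722465.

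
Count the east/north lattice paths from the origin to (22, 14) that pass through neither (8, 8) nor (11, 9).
Number of paths = 2788671360

Inclusion–exclusion. Total paths: C(36, 22) = 3796297200. Through P₁: C(16, 8)·C(20, 14) = 498841200. Through P₂: C(20, 11)·C(16, 11) = 733649280. Since P₁ is strictly southwest of P₂, a monotone path through both must visit P₁ then P₂; paths through both = C(16, 8)·C(4, 3)·C(16, 11) = 224864640. Avoid both = 3796297200 − 498841200 − 733649280 + 224864640 = 2788671360.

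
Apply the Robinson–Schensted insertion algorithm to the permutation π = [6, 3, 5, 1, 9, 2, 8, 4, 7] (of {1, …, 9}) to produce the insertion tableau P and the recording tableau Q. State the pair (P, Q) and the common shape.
P = [1, 2, 4, 7] / [3, 5, 8] / [6, 9];  Q = [1, 3, 5, 9] / [2, 6, 7] / [4, 8];  common shape = (4, 3, 2)

Row-insert the values π_1, π_2, … into P one at a time, bumping the leftmost entry strictly greater than the inserted value down to the next row. The recording tableau Q records, in position (i, j), the step at which that cell was added to P.
  Insert 6 (step 1): P = [6];  Q = [1]
  Insert 3 (step 2): P = [3] / [6];  Q = [1] / [2]
  Insert 5 (step 3): P = [3, 5] / [6];  Q = [1, 3] / [2]
  Insert 1 (step 4): P = [1, 5] / [3] / [6];  Q = [1, 3] / [2] / [4]
  Insert 9 (step 5): P = [1, 5, 9] / [3] / [6];  Q = [1, 3, 5] / [2] / [4]
  Insert 2 (step 6): P = [1, 2, 9] / [3, 5] / [6];  Q = [1, 3, 5] / [2, 6] / [4]
  Insert 8 (step 7): P = [1, 2, 8] / [3, 5, 9] / [6];  Q = [1, 3, 5] / [2, 6, 7] / [4]
  Insert 4 (step 8): P = [1, 2, 4] / [3, 5, 8] / [6, 9];  Q = [1, 3, 5] / [2, 6, 7] / [4, 8]
  Insert 7 (step 9): P = [1, 2, 4, 7] / [3, 5, 8] / [6, 9];  Q = [1, 3, 5, 9] / [2, 6, 7] / [4, 8]
Final shape: (4, 3, 2).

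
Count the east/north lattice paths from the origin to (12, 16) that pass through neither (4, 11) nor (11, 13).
Number of paths = 18876984

Inclusion–exclusion. Total paths: C(28, 12) = 30421755. Through P₁: C(15, 4)·C(13, 8) = 1756755. Through P₂: C(24, 11)·C(4, 1) = 9984576. Since P₁ is strictly southwest of P₂, a monotone path through both must visit P₁ then P₂; paths through both = C(15, 4)·C(9, 7)·C(4, 1) = 196560. Avoid both = 30421755 − 1756755 − 9984576 + 196560 = 18876984.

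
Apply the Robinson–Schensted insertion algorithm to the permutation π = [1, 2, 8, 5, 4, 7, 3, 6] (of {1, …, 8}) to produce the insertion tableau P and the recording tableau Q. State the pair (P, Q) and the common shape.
P = [1, 2, 3, 6] / [4, 7] / [5] / [8];  Q = [1, 2, 3, 6] / [4, 8] / [5] / [7];  common shape = (4, 2, 1, 1)

Row-insert the values π_1, π_2, … into P one at a time, bumping the leftmost entry strictly greater than the inserted value down to the next row. The recording tableau Q records, in position (i, j), the step at which that cell was added to P.
  Insert 1 (step 1): P = [1];  Q = [1]
  Insert 2 (step 2): P = [1, 2];  Q = [1, 2]
  Insert 8 (step 3): P = [1, 2, 8];  Q = [1, 2, 3]
  Insert 5 (step 4): P = [1, 2, 5] / [8];  Q = [1, 2, 3] / [4]
  Insert 4 (step 5): P = [1, 2, 4] / [5] / [8];  Q = [1, 2, 3] / [4] / [5]
  Insert 7 (step 6): P = [1, 2, 4, 7] / [5] / [8];  Q = [1, 2, 3, 6] / [4] / [5]
  Insert 3 (step 7): P = [1, 2, 3, 7] / [4] / [5] / [8];  Q = [1, 2, 3, 6] / [4] / [5] / [7]
  Insert 6 (step 8): P = [1, 2, 3, 6] / [4, 7] / [5] / [8];  Q = [1, 2, 3, 6] / [4, 8] / [5] / [7]
Final shape: (4, 2, 1, 1).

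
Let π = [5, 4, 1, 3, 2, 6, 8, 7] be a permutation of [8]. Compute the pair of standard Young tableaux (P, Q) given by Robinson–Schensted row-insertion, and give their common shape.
P = [1, 2, 6, 7] / [3, 8] / [4] / [5];  Q = [1, 4, 6, 7] / [2, 8] / [3] / [5];  common shape = (4, 2, 1, 1)

Row-insert the values π_1, π_2, … into P one at a time, bumping the leftmost entry strictly greater than the inserted value down to the next row. The recording tableau Q records, in position (i, j), the step at which that cell was added to P.
  Insert 5 (step 1): P = [5];  Q = [1]
  Insert 4 (step 2): P = [4] / [5];  Q = [1] / [2]
  Insert 1 (step 3): P = [1] / [4] / [5];  Q = [1] / [2] / [3]
  Insert 3 (step 4): P = [1, 3] / [4] / [5];  Q = [1, 4] / [2] / [3]
  Insert 2 (step 5): P = [1, 2] / [3] / [4] / [5];  Q = [1, 4] / [2] / [3] / [5]
  Insert 6 (step 6): P = [1, 2, 6] / [3] / [4] / [5];  Q = [1, 4, 6] / [2] / [3] / [5]
  Insert 8 (step 7): P = [1, 2, 6, 8] / [3] / [4] / [5];  Q = [1, 4, 6, 7] / [2] / [3] / [5]
  Insert 7 (step 8): P = [1, 2, 6, 7] / [3, 8] / [4] / [5];  Q = [1, 4, 6, 7] / [2, 8] / [3] / [5]
Final shape: (4, 2, 1, 1).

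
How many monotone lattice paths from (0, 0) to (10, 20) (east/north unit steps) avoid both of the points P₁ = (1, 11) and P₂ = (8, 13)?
Number of paths = 22151487

Inclusion–exclusion. Total paths: C(30, 10) = 30045015. Through P₁: C(12, 1)·C(18, 9) = 583440. Through P₂: C(21, 8)·C(9, 2) = 7325640. Since P₁ is strictly southwest of P₂, a monotone path through both must visit P₁ then P₂; paths through both = C(12, 1)·C(9, 7)·C(9, 2) = 15552. Avoid both = 30045015 − 583440 − 7325640 + 15552 = 22151487.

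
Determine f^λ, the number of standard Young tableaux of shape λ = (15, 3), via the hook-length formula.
# SYT of shape (15, 3) = 663

Hook-length formula: f^λ = n! / Π hook(c), product over all cells c of the Young diagram. For λ = (15, 3), n = 18 boxes. Hook lengths by row (left-to-right, top-to-bottom): [16, 15, 14, 12, 11, 10, 9, 8, 7, 6, 5, 4, 3, 2, 1]; [3, 2, 1]. Product of hooks = 9656672256000. So f^λ = 18! / 9656672256000 = 6402373705728000 / 9656672256000 = 663.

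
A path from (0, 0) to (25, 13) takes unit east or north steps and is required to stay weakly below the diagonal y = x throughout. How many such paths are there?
Number of paths = 2707475148

By the reflection principle (André's argument), the number of monotone paths to (25, 13) with n ≤ m that never go above y = x is C(38, 25) − C(38, 26) = 5414950296 − 2707475148 = 2707475148.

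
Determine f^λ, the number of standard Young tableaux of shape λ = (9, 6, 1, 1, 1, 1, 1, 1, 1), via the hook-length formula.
# SYT of shape (9, 6, 1, 1, 1, 1, 1, 1, 1) = 92695680

Hook-length formula: f^λ = n! / Π hook(c), product over all cells c of the Young diagram. For λ = (9, 6, 1, 1, 1, 1, 1, 1, 1), n = 22 boxes. Hook lengths by row (left-to-right, top-to-bottom): [17, 9, 8, 7, 6, 5, 3, 2, 1]; [13, 5, 4, 3, 2, 1]; [7]; [6]; [5]; [4]; [3]; [2]; [1]. Product of hooks = 12125707776000. So f^λ = 22! / 12125707776000 = 1124000727777607680000 / 12125707776000 = 92695680.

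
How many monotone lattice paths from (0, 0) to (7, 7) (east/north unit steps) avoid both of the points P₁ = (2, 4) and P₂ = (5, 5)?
Number of paths = 1440

Inclusion–exclusion. Total paths: C(14, 7) = 3432. Through P₁: C(6, 2)·C(8, 5) = 840. Through P₂: C(10, 5)·C(4, 2) = 1512. Since P₁ is strictly southwest of P₂, a monotone path through both must visit P₁ then P₂; paths through both = C(6, 2)·C(4, 3)·C(4, 2) = 360. Avoid both = 3432 − 840 − 1512 + 360 = 1440.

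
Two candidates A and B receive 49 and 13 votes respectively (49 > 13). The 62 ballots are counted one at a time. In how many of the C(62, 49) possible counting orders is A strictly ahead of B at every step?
Strict-lead orderings = 4824163302300

Total orderings of the 62 votes with 49 for A: C(62, 49) = 8308281242850. By the Bertrand ballot formula (Cycle Lemma / reflection principle), the number of orderings in which A is strictly ahead of B throughout is (p − q)/(p + q) · C(p + q, p) = (49 − 13)/(49 + 13) · 8308281242850 = 4824163302300.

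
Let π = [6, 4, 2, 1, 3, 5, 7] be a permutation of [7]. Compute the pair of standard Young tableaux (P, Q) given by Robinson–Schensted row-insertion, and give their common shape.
P = [1, 3, 5, 7] / [2] / [4] / [6];  Q = [1, 5, 6, 7] / [2] / [3] / [4];  common shape = (4, 1, 1, 1)

Row-insert the values π_1, π_2, … into P one at a time, bumping the leftmost entry strictly greater than the inserted value down to the next row. The recording tableau Q records, in position (i, j), the step at which that cell was added to P.
  Insert 6 (step 1): P = [6];  Q = [1]
  Insert 4 (step 2): P = [4] / [6];  Q = [1] / [2]
  Insert 2 (step 3): P = [2] / [4] / [6];  Q = [1] / [2] / [3]
  Insert 1 (step 4): P = [1] / [2] / [4] / [6];  Q = [1] / [2] / [3] / [4]
  Insert 3 (step 5): P = [1, 3] / [2] / [4] / [6];  Q = [1, 5] / [2] / [3] / [4]
  Insert 5 (step 6): P = [1, 3, 5] / [2] / [4] / [6];  Q = [1, 5, 6] / [2] / [3] / [4]
  Insert 7 (step 7): P = [1, 3, 5, 7] / [2] / [4] / [6];  Q = [1, 5, 6, 7] / [2] / [3] / [4]
Final shape: (4, 1, 1, 1).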